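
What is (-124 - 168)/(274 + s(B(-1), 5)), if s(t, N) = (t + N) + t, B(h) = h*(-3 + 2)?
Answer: -292/281 ≈ -1.0391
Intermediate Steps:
B(h) = -h (B(h) = h*(-1) = -h)
s(t, N) = N + 2*t (s(t, N) = (N + t) + t = N + 2*t)
(-124 - 168)/(274 + s(B(-1), 5)) = (-124 - 168)/(274 + (5 + 2*(-1*(-1)))) = -292/(274 + (5 + 2*1)) = -292/(274 + (5 + 2)) = -292/(274 + 7) = -292/281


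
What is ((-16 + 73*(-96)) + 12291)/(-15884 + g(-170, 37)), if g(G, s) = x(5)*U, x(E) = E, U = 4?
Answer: -5267/15864 ≈ -0.33201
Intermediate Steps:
g(G, s) = 20 (g(G, s) = 5*4 = 20)
((-16 + 73*(-96)) + 12291)/(-15884 + g(-170, 37)) = ((-16 + 73*(-96)) + 12291)/(-15884 + 20) = ((-16 - 7008) + 12291)/(-15864) = (-7024 + 12291)*(-1/15864) = 5267*(-1/15864) = -5267/15864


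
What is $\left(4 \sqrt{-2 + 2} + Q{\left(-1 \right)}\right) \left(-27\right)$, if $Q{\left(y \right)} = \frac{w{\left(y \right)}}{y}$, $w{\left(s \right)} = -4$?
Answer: $-108$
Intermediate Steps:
$Q{\left(y \right)} = - \frac{4}{y}$
$\left(4 \sqrt{-2 + 2} + Q{\left(-1 \right)}\right) \left(-27\right) = \left(4 \sqrt{-2 + 2} - \frac{4}{-1}\right) \left(-27\right) = \left(4 \sqrt{0} - -4\right) \left(-27\right) = \left(4 \cdot 0 + 4\right) \left(-27\right) = \left(0 + 4\right) \left(-27\right) = 4 \left(-27\right) = -108$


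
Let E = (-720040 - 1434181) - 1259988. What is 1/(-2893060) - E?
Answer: 9877511489539/2893060 ≈ 3.4142e+6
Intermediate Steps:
E = -3414209 (E = -2154221 - 1259988 = -3414209)
1/(-2893060) - E = 1/(-2893060) - 1*(-3414209) = -1/2893060 + 3414209 = 9877511489539/2893060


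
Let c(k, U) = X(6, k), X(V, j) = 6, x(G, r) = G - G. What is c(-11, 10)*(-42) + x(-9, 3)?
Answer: -252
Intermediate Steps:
x(G, r) = 0
c(k, U) = 6
c(-11, 10)*(-42) + x(-9, 3) = 6*(-42) + 0 = -252 + 0 = -252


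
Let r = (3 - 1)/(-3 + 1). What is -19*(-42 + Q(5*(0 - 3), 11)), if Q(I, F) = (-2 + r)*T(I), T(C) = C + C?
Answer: -912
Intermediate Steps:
T(C) = 2*C
r = -1 (r = 2/(-2) = 2*(-½) = -1)
Q(I, F) = -6*I (Q(I, F) = (-2 - 1)*(2*I) = -6*I)
-19*(-42 + Q(5*(0 - 3), 11)) = -19*(-42 - 30*(0 - 3)) = -19*(-42 - 30*(-3)) = -19*(-42 - 6*(-15)) = -19*(-42 + 90) = -19*48 = -912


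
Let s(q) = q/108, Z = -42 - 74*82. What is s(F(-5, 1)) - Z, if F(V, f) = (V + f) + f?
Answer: 219959/36 ≈ 6110.0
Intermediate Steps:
F(V, f) = V + 2*f
Z = -6110 (Z = -42 - 6068 = -6110)
s(q) = q/108 (s(q) = q*(1/108) = q/108)
s(F(-5, 1)) - Z = (-5 + 2*1)/108 - 1*(-6110) = (-5 + 2)/108 + 6110 = (1/108)*(-3) + 6110 = -1/36 + 6110 = 219959/36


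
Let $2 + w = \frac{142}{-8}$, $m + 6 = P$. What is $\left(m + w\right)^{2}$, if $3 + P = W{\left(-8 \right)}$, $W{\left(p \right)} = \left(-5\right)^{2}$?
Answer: $\frac{225}{16} \approx 14.063$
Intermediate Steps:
$W{\left(p \right)} = 25$
$P = 22$ ($P = -3 + 25 = 22$)
$m = 16$ ($m = -6 + 22 = 16$)
$w = - \frac{79}{4}$ ($w = -2 + \frac{142}{-8} = -2 + 142 \left(- \frac{1}{8}\right) = -2 - \frac{71}{4} = - \frac{79}{4} \approx -19.75$)
$\left(m + w\right)^{2} = \left(16 - \frac{79}{4}\right)^{2} = \left(- \frac{15}{4}\right)^{2} = \frac{225}{16}$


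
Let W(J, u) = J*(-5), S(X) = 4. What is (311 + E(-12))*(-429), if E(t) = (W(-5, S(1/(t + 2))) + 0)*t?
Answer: -4719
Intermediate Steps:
W(J, u) = -5*J
E(t) = 25*t (E(t) = (-5*(-5) + 0)*t = (25 + 0)*t = 25*t)
(311 + E(-12))*(-429) = (311 + 25*(-12))*(-429) = (311 - 300)*(-429) = 11*(-429) = -4719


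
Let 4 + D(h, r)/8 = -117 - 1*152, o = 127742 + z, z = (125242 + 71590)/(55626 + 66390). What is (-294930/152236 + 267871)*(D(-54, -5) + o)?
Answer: 1394532567075912995/41462562 ≈ 3.3634e+10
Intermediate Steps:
z = 6151/3813 (z = 196832/122016 = 196832*(1/122016) = 6151/3813 ≈ 1.6132)
o = 487086397/3813 (o = 127742 + 6151/3813 = 487086397/3813 ≈ 1.2774e+5)
D(h, r) = -2184 (D(h, r) = -32 + 8*(-117 - 1*152) = -32 + 8*(-117 - 152) = -32 + 8*(-269) = -32 - 2152 = -2184)
(-294930/152236 + 267871)*(D(-54, -5) + o) = (-294930/152236 + 267871)*(-2184 + 487086397/3813) = (-294930*1/152236 + 267871)*(478758805/3813) = (-147465/76118 + 267871)*(478758805/3813) = (20389657313/76118)*(478758805/3813) = 1394532567075912995/41462562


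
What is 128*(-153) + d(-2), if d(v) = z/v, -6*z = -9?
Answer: -78339/4 ≈ -19585.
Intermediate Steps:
z = 3/2 (z = -⅙*(-9) = 3/2 ≈ 1.5000)
d(v) = 3/(2*v)
128*(-153) + d(-2) = 128*(-153) + (3/2)/(-2) = -19584 + (3/2)*(-½) = -19584 - ¾ = -78339/4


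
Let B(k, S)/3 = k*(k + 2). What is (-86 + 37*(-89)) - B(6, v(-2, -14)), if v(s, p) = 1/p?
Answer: -3523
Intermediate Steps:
B(k, S) = 3*k*(2 + k) (B(k, S) = 3*(k*(k + 2)) = 3*(k*(2 + k)) = 3*k*(2 + k))
(-86 + 37*(-89)) - B(6, v(-2, -14)) = (-86 + 37*(-89)) - 3*6*(2 + 6) = (-86 - 3293) - 3*6*8 = -3379 - 1*144 = -3379 - 144 = -3523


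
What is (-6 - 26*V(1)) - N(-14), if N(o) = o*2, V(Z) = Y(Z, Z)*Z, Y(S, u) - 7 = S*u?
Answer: -186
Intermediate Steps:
Y(S, u) = 7 + S*u
V(Z) = Z*(7 + Z**2) (V(Z) = (7 + Z*Z)*Z = (7 + Z**2)*Z = Z*(7 + Z**2))
N(o) = 2*o
(-6 - 26*V(1)) - N(-14) = (-6 - 26*(7 + 1**2)) - 2*(-14) = (-6 - 26*(7 + 1)) - 1*(-28) = (-6 - 26*8) + 28 = (-6 - 208) + 28 = -214 + 28 = -186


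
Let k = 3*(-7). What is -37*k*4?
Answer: 3108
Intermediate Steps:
k = -21
-37*k*4 = -37*(-21)*4 = 777*4 = 3108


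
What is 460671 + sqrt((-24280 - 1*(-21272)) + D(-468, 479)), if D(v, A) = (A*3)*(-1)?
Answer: 460671 + I*sqrt(4445) ≈ 4.6067e+5 + 66.671*I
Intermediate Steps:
D(v, A) = -3*A (D(v, A) = (3*A)*(-1) = -3*A)
460671 + sqrt((-24280 - 1*(-21272)) + D(-468, 479)) = 460671 + sqrt((-24280 - 1*(-21272)) - 3*479) = 460671 + sqrt((-24280 + 21272) - 1437) = 460671 + sqrt(-3008 - 1437) = 460671 + sqrt(-4445) = 460671 + I*sqrt(4445)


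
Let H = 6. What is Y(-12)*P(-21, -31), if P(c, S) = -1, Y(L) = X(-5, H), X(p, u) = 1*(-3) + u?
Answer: -3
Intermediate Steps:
X(p, u) = -3 + u
Y(L) = 3 (Y(L) = -3 + 6 = 3)
Y(-12)*P(-21, -31) = 3*(-1) = -3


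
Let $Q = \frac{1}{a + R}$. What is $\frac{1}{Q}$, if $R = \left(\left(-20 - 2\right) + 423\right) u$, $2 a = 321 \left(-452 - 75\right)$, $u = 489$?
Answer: $\frac{223011}{2} \approx 1.1151 \cdot 10^{5}$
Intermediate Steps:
$a = - \frac{169167}{2}$ ($a = \frac{321 \left(-452 - 75\right)}{2} = \frac{321 \left(-527\right)}{2} = \frac{1}{2} \left(-169167\right) = - \frac{169167}{2} \approx -84584.0$)
$R = 196089$ ($R = \left(\left(-20 - 2\right) + 423\right) 489 = \left(-22 + 423\right) 489 = 401 \cdot 489 = 196089$)
$Q = \frac{2}{223011}$ ($Q = \frac{1}{- \frac{169167}{2} + 196089} = \frac{1}{\frac{223011}{2}} = \frac{2}{223011} \approx 8.9682 \cdot 10^{-6}$)
$\frac{1}{Q} = \frac{1}{\frac{2}{223011}} = \frac{223011}{2}$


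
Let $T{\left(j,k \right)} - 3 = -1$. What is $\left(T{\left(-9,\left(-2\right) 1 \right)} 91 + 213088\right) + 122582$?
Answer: $335852$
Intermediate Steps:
$T{\left(j,k \right)} = 2$ ($T{\left(j,k \right)} = 3 - 1 = 2$)
$\left(T{\left(-9,\left(-2\right) 1 \right)} 91 + 213088\right) + 122582 = \left(2 \cdot 91 + 213088\right) + 122582 = \left(182 + 213088\right) + 122582 = 213270 + 122582 = 335852$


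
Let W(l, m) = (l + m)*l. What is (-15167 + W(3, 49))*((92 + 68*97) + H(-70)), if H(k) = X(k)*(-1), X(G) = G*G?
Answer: -26839668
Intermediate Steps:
X(G) = G**2
H(k) = -k**2 (H(k) = k**2*(-1) = -k**2)
W(l, m) = l*(l + m)
(-15167 + W(3, 49))*((92 + 68*97) + H(-70)) = (-15167 + 3*(3 + 49))*((92 + 68*97) - 1*(-70)**2) = (-15167 + 3*52)*((92 + 6596) - 1*4900) = (-15167 + 156)*(6688 - 4900) = -15011*1788 = -26839668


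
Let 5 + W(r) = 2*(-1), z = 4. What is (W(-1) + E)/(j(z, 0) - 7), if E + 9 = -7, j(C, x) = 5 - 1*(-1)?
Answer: 23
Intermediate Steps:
j(C, x) = 6 (j(C, x) = 5 + 1 = 6)
E = -16 (E = -9 - 7 = -16)
W(r) = -7 (W(r) = -5 + 2*(-1) = -5 - 2 = -7)
(W(-1) + E)/(j(z, 0) - 7) = (-7 - 16)/(6 - 7) = -23/(-1) = -23*(-1) = 23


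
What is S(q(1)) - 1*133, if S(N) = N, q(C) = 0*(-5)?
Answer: -133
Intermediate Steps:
q(C) = 0
S(q(1)) - 1*133 = 0 - 1*133 = 0 - 133 = -133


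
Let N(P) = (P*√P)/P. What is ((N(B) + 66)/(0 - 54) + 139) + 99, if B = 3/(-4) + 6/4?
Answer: 2131/9 - √3/108 ≈ 236.76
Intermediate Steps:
B = ¾ (B = 3*(-¼) + 6*(¼) = -¾ + 3/2 = ¾ ≈ 0.75000)
N(P) = √P (N(P) = P^(3/2)/P = √P)
((N(B) + 66)/(0 - 54) + 139) + 99 = ((√(¾) + 66)/(0 - 54) + 139) + 99 = ((√3/2 + 66)/(-54) + 139) + 99 = ((66 + √3/2)*(-1/54) + 139) + 99 = ((-11/9 - √3/108) + 139) + 99 = (1240/9 - √3/108) + 99 = 2131/9 - √3/108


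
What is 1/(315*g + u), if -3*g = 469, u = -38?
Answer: -1/49283 ≈ -2.0291e-5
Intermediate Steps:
g = -469/3 (g = -⅓*469 = -469/3 ≈ -156.33)
1/(315*g + u) = 1/(315*(-469/3) - 38) = 1/(-49245 - 38) = 1/(-49283) = -1/49283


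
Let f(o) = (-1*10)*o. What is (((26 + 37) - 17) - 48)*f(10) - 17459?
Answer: -17259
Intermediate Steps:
f(o) = -10*o
(((26 + 37) - 17) - 48)*f(10) - 17459 = (((26 + 37) - 17) - 48)*(-10*10) - 17459 = ((63 - 17) - 48)*(-100) - 17459 = (46 - 48)*(-100) - 17459 = -2*(-100) - 17459 = 200 - 17459 = -17259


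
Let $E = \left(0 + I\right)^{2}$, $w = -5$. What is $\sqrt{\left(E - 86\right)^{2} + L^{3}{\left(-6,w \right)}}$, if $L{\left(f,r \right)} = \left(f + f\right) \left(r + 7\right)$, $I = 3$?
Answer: $i \sqrt{7895} \approx 88.854 i$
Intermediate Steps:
$L{\left(f,r \right)} = 2 f \left(7 + r\right)$
$E = 9$ ($E = \left(0 + 3\right)^{2} = 3^{2} = 9$)
$\sqrt{\left(E - 86\right)^{2} + L^{3}{\left(-6,w \right)}} = \sqrt{\left(9 - 86\right)^{2} + \left(2 \left(-6\right) \left(7 - 5\right)\right)^{3}} = \sqrt{\left(-77\right)^{2} + \left(2 \left(-6\right) 2\right)^{3}} = \sqrt{5929 + \left(-24\right)^{3}} = \sqrt{5929 - 13824} = \sqrt{-7895} = i \sqrt{7895}$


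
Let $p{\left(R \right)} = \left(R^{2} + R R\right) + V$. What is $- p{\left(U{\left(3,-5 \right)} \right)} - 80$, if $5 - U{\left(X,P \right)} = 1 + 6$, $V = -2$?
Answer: $-86$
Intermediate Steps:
$U{\left(X,P \right)} = -2$ ($U{\left(X,P \right)} = 5 - \left(1 + 6\right) = 5 - 7 = -2$)
$p{\left(R \right)} = -2 + 2 R^{2}$ ($p{\left(R \right)} = \left(R^{2} + R R\right) - 2 = \left(R^{2} + R^{2}\right) - 2 = 2 R^{2} - 2 = -2 + 2 R^{2}$)
$- p{\left(U{\left(3,-5 \right)} \right)} - 80 = - (-2 + 2 \left(-2\right)^{2}) - 80 = - (-2 + 2 \cdot 4) - 80 = - (-2 + 8) - 80 = \left(-1\right) 6 - 80 = -6 - 80 = -86$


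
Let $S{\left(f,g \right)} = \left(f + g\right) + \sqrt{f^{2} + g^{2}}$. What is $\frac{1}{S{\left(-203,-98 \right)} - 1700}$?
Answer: $- \frac{2001}{3953188} - \frac{7 \sqrt{1037}}{3953188} \approx -0.00056319$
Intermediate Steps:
$S{\left(f,g \right)} = f + g + \sqrt{f^{2} + g^{2}}$
$\frac{1}{S{\left(-203,-98 \right)} - 1700} = \frac{1}{\left(-203 - 98 + \sqrt{\left(-203\right)^{2} + \left(-98\right)^{2}}\right) - 1700} = \frac{1}{\left(-203 - 98 + \sqrt{41209 + 9604}\right) - 1700} = \frac{1}{\left(-203 - 98 + \sqrt{50813}\right) - 1700} = \frac{1}{\left(-203 - 98 + 7 \sqrt{1037}\right) - 1700} = \frac{1}{\left(-301 + 7 \sqrt{1037}\right) - 1700} = \frac{1}{-2001 + 7 \sqrt{1037}}$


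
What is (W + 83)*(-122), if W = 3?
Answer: -10492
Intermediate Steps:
(W + 83)*(-122) = (3 + 83)*(-122) = 86*(-122) = -10492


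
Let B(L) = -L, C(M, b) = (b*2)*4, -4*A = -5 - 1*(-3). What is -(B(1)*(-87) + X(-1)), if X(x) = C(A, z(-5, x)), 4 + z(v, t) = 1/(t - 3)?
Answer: -53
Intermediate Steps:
A = ½ (A = -(-5 - 1*(-3))/4 = -(-5 + 3)/4 = -¼*(-2) = ½ ≈ 0.50000)
z(v, t) = -4 + 1/(-3 + t) (z(v, t) = -4 + 1/(t - 3) = -4 + 1/(-3 + t))
C(M, b) = 8*b (C(M, b) = (2*b)*4 = 8*b)
X(x) = 8*(13 - 4*x)/(-3 + x) (X(x) = 8*((13 - 4*x)/(-3 + x)) = 8*(13 - 4*x)/(-3 + x))
-(B(1)*(-87) + X(-1)) = -(-1*1*(-87) + 8*(13 - 4*(-1))/(-3 - 1)) = -(-1*(-87) + 8*(13 + 4)/(-4)) = -(87 + 8*(-¼)*17) = -(87 - 34) = -1*53 = -53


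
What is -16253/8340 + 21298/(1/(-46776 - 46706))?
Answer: -16604770180493/8340 ≈ -1.9910e+9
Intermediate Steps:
-16253/8340 + 21298/(1/(-46776 - 46706)) = -16253*1/8340 + 21298/(1/(-93482)) = -16253/8340 + 21298/(-1/93482) = -16253/8340 + 21298*(-93482) = -16253/8340 - 1990979636 = -16604770180493/8340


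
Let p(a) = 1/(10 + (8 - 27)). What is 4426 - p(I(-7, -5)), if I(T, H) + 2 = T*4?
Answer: 39835/9 ≈ 4426.1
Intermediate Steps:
I(T, H) = -2 + 4*T (I(T, H) = -2 + T*4 = -2 + 4*T)
p(a) = -1/9 (p(a) = 1/(10 - 19) = 1/(-9) = -1/9)
4426 - p(I(-7, -5)) = 4426 - 1*(-1/9) = 4426 + 1/9 = 39835/9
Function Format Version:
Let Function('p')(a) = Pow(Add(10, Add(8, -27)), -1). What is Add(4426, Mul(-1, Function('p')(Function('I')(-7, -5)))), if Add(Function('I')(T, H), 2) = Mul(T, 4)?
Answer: Rational(39835, 9) ≈ 4426.1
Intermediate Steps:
Function('I')(T, H) = Add(-2, Mul(4, T)) (Function('I')(T, H) = Add(-2, Mul(T, 4)) = Add(-2, Mul(4, T)))
Function('p')(a) = Rational(-1, 9) (Function('p')(a) = Pow(Add(10, -19), -1) = Pow(-9, -1) = Rational(-1, 9))
Add(4426, Mul(-1, Function('p')(Function('I')(-7, -5)))) = Add(4426, Mul(-1, Rational(-1, 9))) = Add(4426, Rational(1, 9)) = Rational(39835, 9)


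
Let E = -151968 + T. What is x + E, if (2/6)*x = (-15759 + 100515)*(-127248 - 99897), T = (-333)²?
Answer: -57755745939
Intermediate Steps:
T = 110889
E = -41079 (E = -151968 + 110889 = -41079)
x = -57755704860 (x = 3*((-15759 + 100515)*(-127248 - 99897)) = 3*(84756*(-227145)) = 3*(-19251901620) = -57755704860)
x + E = -57755704860 - 41079 = -57755745939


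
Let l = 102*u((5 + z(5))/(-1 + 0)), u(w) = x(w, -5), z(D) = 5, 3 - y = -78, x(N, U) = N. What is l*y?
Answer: -82620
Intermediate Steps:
y = 81 (y = 3 - 1*(-78) = 3 + 78 = 81)
u(w) = w
l = -1020 (l = 102*((5 + 5)/(-1 + 0)) = 102*(10/(-1)) = 102*(10*(-1)) = 102*(-10) = -1020)
l*y = -1020*81 = -82620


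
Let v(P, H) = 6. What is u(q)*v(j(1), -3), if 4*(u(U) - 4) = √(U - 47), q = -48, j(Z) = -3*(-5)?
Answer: 24 + 3*I*√95/2 ≈ 24.0 + 14.62*I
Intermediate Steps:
j(Z) = 15
u(U) = 4 + √(-47 + U)/4 (u(U) = 4 + √(U - 47)/4 = 4 + √(-47 + U)/4)
u(q)*v(j(1), -3) = (4 + √(-47 - 48)/4)*6 = (4 + √(-95)/4)*6 = (4 + (I*√95)/4)*6 = (4 + I*√95/4)*6 = 24 + 3*I*√95/2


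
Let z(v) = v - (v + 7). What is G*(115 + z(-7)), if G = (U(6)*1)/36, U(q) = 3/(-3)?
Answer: -3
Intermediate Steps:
U(q) = -1 (U(q) = 3*(-⅓) = -1)
G = -1/36 (G = -1*1/36 = -1/36 ≈ -0.027778)
z(v) = -7 (z(v) = v - (7 + v) = v + (-7 - v) = -7)
G*(115 + z(-7)) = -(115 - 7)/36 = -1/36*108 = -3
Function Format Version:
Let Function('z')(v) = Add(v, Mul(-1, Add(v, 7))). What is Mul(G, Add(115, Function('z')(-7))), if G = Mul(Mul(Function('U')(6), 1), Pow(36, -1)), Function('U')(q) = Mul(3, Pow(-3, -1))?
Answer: -3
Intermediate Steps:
Function('U')(q) = -1 (Function('U')(q) = Mul(3, Rational(-1, 3)) = -1)
G = Rational(-1, 36) (G = Mul(Mul(-1, 1), Pow(36, -1)) = Mul(-1, Rational(1, 36)) = Rational(-1, 36) ≈ -0.027778)
Function('z')(v) = -7 (Function('z')(v) = Add(v, Mul(-1, Add(7, v))) = Add(v, Add(-7, Mul(-1, v))) = -7)
Mul(G, Add(115, Function('z')(-7))) = Mul(Rational(-1, 36), Add(115, -7)) = Mul(Rational(-1, 36), 108) = -3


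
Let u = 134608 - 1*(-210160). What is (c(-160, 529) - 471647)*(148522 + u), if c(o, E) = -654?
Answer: -232981360290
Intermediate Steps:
u = 344768 (u = 134608 + 210160 = 344768)
(c(-160, 529) - 471647)*(148522 + u) = (-654 - 471647)*(148522 + 344768) = -472301*493290 = -232981360290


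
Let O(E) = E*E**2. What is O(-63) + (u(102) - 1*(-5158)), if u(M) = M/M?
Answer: -244888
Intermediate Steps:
u(M) = 1
O(E) = E**3
O(-63) + (u(102) - 1*(-5158)) = (-63)**3 + (1 - 1*(-5158)) = -250047 + (1 + 5158) = -250047 + 5159 = -244888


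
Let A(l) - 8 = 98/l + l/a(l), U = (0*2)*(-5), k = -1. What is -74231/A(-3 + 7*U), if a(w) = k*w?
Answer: 222693/77 ≈ 2892.1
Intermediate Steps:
U = 0 (U = 0*(-5) = 0)
a(w) = -w
A(l) = 7 + 98/l (A(l) = 8 + (98/l + l/((-l))) = 8 + (98/l + l*(-1/l)) = 8 + (98/l - 1) = 8 + (-1 + 98/l) = 7 + 98/l)
-74231/A(-3 + 7*U) = -74231/(7 + 98/(-3 + 7*0)) = -74231/(7 + 98/(-3 + 0)) = -74231/(7 + 98/(-3)) = -74231/(7 + 98*(-⅓)) = -74231/(7 - 98/3) = -74231/(-77/3) = -74231*(-3/77) = 222693/77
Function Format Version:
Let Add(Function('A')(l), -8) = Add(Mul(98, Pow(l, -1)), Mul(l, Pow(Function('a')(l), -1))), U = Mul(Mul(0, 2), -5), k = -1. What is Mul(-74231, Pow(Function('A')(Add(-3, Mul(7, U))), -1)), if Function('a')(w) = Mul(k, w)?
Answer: Rational(222693, 77) ≈ 2892.1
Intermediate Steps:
U = 0 (U = Mul(0, -5) = 0)
Function('a')(w) = Mul(-1, w)
Function('A')(l) = Add(7, Mul(98, Pow(l, -1))) (Function('A')(l) = Add(8, Add(Mul(98, Pow(l, -1)), Mul(l, Pow(Mul(-1, l), -1)))) = Add(8, Add(Mul(98, Pow(l, -1)), Mul(l, Mul(-1, Pow(l, -1))))) = Add(8, Add(Mul(98, Pow(l, -1)), -1)) = Add(8, Add(-1, Mul(98, Pow(l, -1)))) = Add(7, Mul(98, Pow(l, -1))))
Mul(-74231, Pow(Function('A')(Add(-3, Mul(7, U))), -1)) = Mul(-74231, Pow(Add(7, Mul(98, Pow(Add(-3, Mul(7, 0)), -1))), -1)) = Mul(-74231, Pow(Add(7, Mul(98, Pow(Add(-3, 0), -1))), -1)) = Mul(-74231, Pow(Add(7, Mul(98, Pow(-3, -1))), -1)) = Mul(-74231, Pow(Add(7, Mul(98, Rational(-1, 3))), -1)) = Mul(-74231, Pow(Add(7, Rational(-98, 3)), -1)) = Mul(-74231, Pow(Rational(-77, 3), -1)) = Mul(-74231, Rational(-3, 77)) = Rational(222693, 77)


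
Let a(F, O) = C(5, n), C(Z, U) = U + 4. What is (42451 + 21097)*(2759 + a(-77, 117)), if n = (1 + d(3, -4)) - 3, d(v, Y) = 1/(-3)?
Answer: 526304536/3 ≈ 1.7543e+8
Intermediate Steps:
d(v, Y) = -⅓
n = -7/3 (n = (1 - ⅓) - 3 = ⅔ - 3 = -7/3 ≈ -2.3333)
C(Z, U) = 4 + U
a(F, O) = 5/3 (a(F, O) = 4 - 7/3 = 5/3)
(42451 + 21097)*(2759 + a(-77, 117)) = (42451 + 21097)*(2759 + 5/3) = 63548*(8282/3) = 526304536/3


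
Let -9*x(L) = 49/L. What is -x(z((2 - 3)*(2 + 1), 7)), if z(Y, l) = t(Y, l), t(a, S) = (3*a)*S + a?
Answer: -49/594 ≈ -0.082492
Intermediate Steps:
t(a, S) = a + 3*S*a (t(a, S) = 3*S*a + a = a + 3*S*a)
z(Y, l) = Y*(1 + 3*l)
x(L) = -49/(9*L)
-x(z((2 - 3)*(2 + 1), 7)) = -(-49)/(9*(((2 - 3)*(2 + 1))*(1 + 3*7))) = -(-49)/(9*((-1*3)*(1 + 21))) = -(-49)/(9*((-3*22))) = -(-49)/(9*(-66)) = -(-49)*(-1)/(9*66) = -1*49/594 = -49/594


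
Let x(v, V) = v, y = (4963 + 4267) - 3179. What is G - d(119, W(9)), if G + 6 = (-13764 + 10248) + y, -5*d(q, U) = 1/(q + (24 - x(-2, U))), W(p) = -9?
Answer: 1833526/725 ≈ 2529.0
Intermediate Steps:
y = 6051 (y = 9230 - 3179 = 6051)
d(q, U) = -1/(5*(26 + q)) (d(q, U) = -1/(5*(q + (24 - 1*(-2)))) = -1/(5*(q + (24 + 2))) = -1/(5*(q + 26)) = -1/(5*(26 + q)))
G = 2529 (G = -6 + ((-13764 + 10248) + 6051) = -6 + (-3516 + 6051) = -6 + 2535 = 2529)
G - d(119, W(9)) = 2529 - (-1)/(130 + 5*119) = 2529 - (-1)/(130 + 595) = 2529 - (-1)/725 = 2529 - 1*(-1/725) = 2529 + 1/725 = 1833526/725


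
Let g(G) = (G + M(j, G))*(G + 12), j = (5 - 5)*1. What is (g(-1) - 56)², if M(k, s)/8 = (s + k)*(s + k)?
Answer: 441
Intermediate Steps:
j = 0 (j = 0*1 = 0)
M(k, s) = 8*(k + s)² (M(k, s) = 8*((s + k)*(s + k)) = 8*((k + s)*(k + s)) = 8*(k + s)²)
g(G) = (12 + G)*(G + 8*G²) (g(G) = (G + 8*(0 + G)²)*(G + 12) = (G + 8*G²)*(12 + G) = (12 + G)*(G + 8*G²))
(g(-1) - 56)² = (-(12 + 8*(-1)² + 97*(-1)) - 56)² = (-(12 + 8*1 - 97) - 56)² = (-(12 + 8 - 97) - 56)² = (-1*(-77) - 56)² = (77 - 56)² = 21² = 441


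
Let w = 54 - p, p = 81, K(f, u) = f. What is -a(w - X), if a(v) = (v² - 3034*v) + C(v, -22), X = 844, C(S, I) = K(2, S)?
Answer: -3401257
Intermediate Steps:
C(S, I) = 2
w = -27 (w = 54 - 1*81 = 54 - 81 = -27)
a(v) = 2 + v² - 3034*v (a(v) = (v² - 3034*v) + 2 = 2 + v² - 3034*v)
-a(w - X) = -(2 + (-27 - 1*844)² - 3034*(-27 - 1*844)) = -(2 + (-27 - 844)² - 3034*(-27 - 844)) = -(2 + (-871)² - 3034*(-871)) = -(2 + 758641 + 2642614) = -1*3401257 = -3401257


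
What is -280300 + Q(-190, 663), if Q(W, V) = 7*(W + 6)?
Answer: -281588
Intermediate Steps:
Q(W, V) = 42 + 7*W (Q(W, V) = 7*(6 + W) = 42 + 7*W)
-280300 + Q(-190, 663) = -280300 + (42 + 7*(-190)) = -280300 + (42 - 1330) = -280300 - 1288 = -281588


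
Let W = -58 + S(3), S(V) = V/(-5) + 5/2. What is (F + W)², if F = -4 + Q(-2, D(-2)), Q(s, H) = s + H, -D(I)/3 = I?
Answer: 314721/100 ≈ 3147.2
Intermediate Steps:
D(I) = -3*I
Q(s, H) = H + s
S(V) = 5/2 - V/5 (S(V) = V*(-⅕) + 5*(½) = -V/5 + 5/2 = 5/2 - V/5)
F = 0 (F = -4 + (-3*(-2) - 2) = -4 + (6 - 2) = -4 + 4 = 0)
W = -561/10 (W = -58 + (5/2 - ⅕*3) = -58 + (5/2 - ⅗) = -58 + 19/10 = -561/10 ≈ -56.100)
(F + W)² = (0 - 561/10)² = (-561/10)² = 314721/100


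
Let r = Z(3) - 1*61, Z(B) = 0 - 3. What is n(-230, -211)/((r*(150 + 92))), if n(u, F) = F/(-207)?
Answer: -211/3206016 ≈ -6.5814e-5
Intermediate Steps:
Z(B) = -3
n(u, F) = -F/207 (n(u, F) = F*(-1/207) = -F/207)
r = -64 (r = -3 - 1*61 = -3 - 61 = -64)
n(-230, -211)/((r*(150 + 92))) = (-1/207*(-211))/((-64*(150 + 92))) = 211/(207*((-64*242))) = (211/207)/(-15488) = (211/207)*(-1/15488) = -211/3206016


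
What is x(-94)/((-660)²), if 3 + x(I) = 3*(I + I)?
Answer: -63/48400 ≈ -0.0013017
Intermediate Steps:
x(I) = -3 + 6*I (x(I) = -3 + 3*(I + I) = -3 + 3*(2*I) = -3 + 6*I)
x(-94)/((-660)²) = (-3 + 6*(-94))/((-660)²) = (-3 - 564)/435600 = -567*1/435600 = -63/48400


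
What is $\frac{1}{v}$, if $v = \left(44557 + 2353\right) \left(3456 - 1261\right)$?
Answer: $\frac{1}{102967450} \approx 9.7118 \cdot 10^{-9}$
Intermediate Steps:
$v = 102967450$ ($v = 46910 \cdot 2195 = 102967450$)
$\frac{1}{v} = \frac{1}{102967450}$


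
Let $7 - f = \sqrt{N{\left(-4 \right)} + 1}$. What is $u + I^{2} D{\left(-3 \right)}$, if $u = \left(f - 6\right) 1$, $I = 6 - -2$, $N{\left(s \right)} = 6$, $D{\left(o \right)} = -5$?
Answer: $-319 - \sqrt{7} \approx -321.65$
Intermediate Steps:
$f = 7 - \sqrt{7}$ ($f = 7 - \sqrt{6 + 1} = 7 - \sqrt{7} \approx 4.3542$)
$I = 8$ ($I = 6 + 2 = 8$)
$u = 1 - \sqrt{7}$ ($u = \left(\left(7 - \sqrt{7}\right) - 6\right) 1 = \left(1 - \sqrt{7}\right) 1 = 1 - \sqrt{7} \approx -1.6458$)
$u + I^{2} D{\left(-3 \right)} = \left(1 - \sqrt{7}\right) + 8^{2} \left(-5\right) = \left(1 - \sqrt{7}\right) + 64 \left(-5\right) = \left(1 - \sqrt{7}\right) - 320 = -319 - \sqrt{7}$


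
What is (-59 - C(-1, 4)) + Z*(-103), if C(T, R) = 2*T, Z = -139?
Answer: 14260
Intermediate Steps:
(-59 - C(-1, 4)) + Z*(-103) = (-59 - 2*(-1)) - 139*(-103) = (-59 - 1*(-2)) + 14317 = (-59 + 2) + 14317 = -57 + 14317 = 14260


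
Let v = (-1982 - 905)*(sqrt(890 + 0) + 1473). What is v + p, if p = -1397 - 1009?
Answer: -4254957 - 2887*sqrt(890) ≈ -4.3411e+6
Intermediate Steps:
p = -2406
v = -4252551 - 2887*sqrt(890) (v = -2887*(sqrt(890) + 1473) = -2887*(1473 + sqrt(890)) = -4252551 - 2887*sqrt(890) ≈ -4.3387e+6)
v + p = (-4252551 - 2887*sqrt(890)) - 2406 = -4254957 - 2887*sqrt(890)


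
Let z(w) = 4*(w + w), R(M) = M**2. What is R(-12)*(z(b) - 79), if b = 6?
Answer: -4464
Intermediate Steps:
z(w) = 8*w (z(w) = 4*(2*w) = 8*w)
R(-12)*(z(b) - 79) = (-12)**2*(8*6 - 79) = 144*(48 - 79) = 144*(-31) = -4464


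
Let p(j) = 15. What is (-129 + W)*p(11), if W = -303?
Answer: -6480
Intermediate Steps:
(-129 + W)*p(11) = (-129 - 303)*15 = -432*15 = -6480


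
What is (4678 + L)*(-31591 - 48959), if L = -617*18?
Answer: 517775400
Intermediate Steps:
L = -11106
(4678 + L)*(-31591 - 48959) = (4678 - 11106)*(-31591 - 48959) = -6428*(-80550) = 517775400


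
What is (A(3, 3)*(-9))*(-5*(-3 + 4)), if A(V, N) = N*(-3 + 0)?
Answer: -405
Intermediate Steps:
A(V, N) = -3*N (A(V, N) = N*(-3) = -3*N)
(A(3, 3)*(-9))*(-5*(-3 + 4)) = (-3*3*(-9))*(-5*(-3 + 4)) = (-9*(-9))*(-5*1) = 81*(-5) = -405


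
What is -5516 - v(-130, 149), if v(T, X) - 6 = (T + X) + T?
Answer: -5411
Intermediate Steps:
v(T, X) = 6 + X + 2*T (v(T, X) = 6 + ((T + X) + T) = 6 + (X + 2*T) = 6 + X + 2*T)
-5516 - v(-130, 149) = -5516 - (6 + 149 + 2*(-130)) = -5516 - (6 + 149 - 260) = -5516 - 1*(-105) = -5516 + 105 = -5411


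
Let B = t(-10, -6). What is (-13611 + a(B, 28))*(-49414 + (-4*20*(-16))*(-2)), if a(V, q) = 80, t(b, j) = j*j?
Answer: 703260194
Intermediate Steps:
t(b, j) = j²
B = 36 (B = (-6)² = 36)
(-13611 + a(B, 28))*(-49414 + (-4*20*(-16))*(-2)) = (-13611 + 80)*(-49414 + (-4*20*(-16))*(-2)) = -13531*(-49414 - 80*(-16)*(-2)) = -13531*(-49414 + 1280*(-2)) = -13531*(-49414 - 2560) = -13531*(-51974) = 703260194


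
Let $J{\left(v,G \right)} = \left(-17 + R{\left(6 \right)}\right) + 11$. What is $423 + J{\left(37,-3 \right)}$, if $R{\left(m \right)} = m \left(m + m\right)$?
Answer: $489$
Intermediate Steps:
$R{\left(m \right)} = 2 m^{2}$ ($R{\left(m \right)} = m 2 m = 2 m^{2}$)
$J{\left(v,G \right)} = 66$ ($J{\left(v,G \right)} = \left(-17 + 2 \cdot 6^{2}\right) + 11 = \left(-17 + 2 \cdot 36\right) + 11 = \left(-17 + 72\right) + 11 = 55 + 11 = 66$)
$423 + J{\left(37,-3 \right)} = 423 + 66 = 489$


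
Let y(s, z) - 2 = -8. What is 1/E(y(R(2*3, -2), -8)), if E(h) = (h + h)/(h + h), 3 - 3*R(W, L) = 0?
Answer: 1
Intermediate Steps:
R(W, L) = 1 (R(W, L) = 1 - 1/3*0 = 1 + 0 = 1)
y(s, z) = -6 (y(s, z) = 2 - 8 = -6)
E(h) = 1 (E(h) = (2*h)/((2*h)) = (2*h)*(1/(2*h)) = 1)
1/E(y(R(2*3, -2), -8)) = 1/1 = 1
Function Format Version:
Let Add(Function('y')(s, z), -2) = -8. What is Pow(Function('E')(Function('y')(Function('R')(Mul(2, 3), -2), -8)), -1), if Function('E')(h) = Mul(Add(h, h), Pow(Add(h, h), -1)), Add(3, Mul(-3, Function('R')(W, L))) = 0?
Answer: 1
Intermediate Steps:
Function('R')(W, L) = 1 (Function('R')(W, L) = Add(1, Mul(Rational(-1, 3), 0)) = Add(1, 0) = 1)
Function('y')(s, z) = -6 (Function('y')(s, z) = Add(2, -8) = -6)
Function('E')(h) = 1 (Function('E')(h) = Mul(Mul(2, h), Pow(Mul(2, h), -1)) = Mul(Mul(2, h), Mul(Rational(1, 2), Pow(h, -1))) = 1)
Pow(Function('E')(Function('y')(Function('R')(Mul(2, 3), -2), -8)), -1) = Pow(1, -1) = 1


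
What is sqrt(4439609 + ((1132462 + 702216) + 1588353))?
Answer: 724*sqrt(15) ≈ 2804.0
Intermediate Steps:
sqrt(4439609 + ((1132462 + 702216) + 1588353)) = sqrt(4439609 + (1834678 + 1588353)) = sqrt(4439609 + 3423031) = sqrt(7862640) = 724*sqrt(15)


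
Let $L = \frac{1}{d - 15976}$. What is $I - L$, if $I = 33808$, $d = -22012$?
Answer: $\frac{1284298305}{37988} \approx 33808.0$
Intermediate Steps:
$L = - \frac{1}{37988}$ ($L = \frac{1}{-22012 - 15976} = \frac{1}{-37988} = - \frac{1}{37988} \approx -2.6324 \cdot 10^{-5}$)
$I - L = 33808 - - \frac{1}{37988} = 33808 + \frac{1}{37988} = \frac{1284298305}{37988}$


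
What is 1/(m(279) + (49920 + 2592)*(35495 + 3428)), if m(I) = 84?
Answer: 1/2043924660 ≈ 4.8925e-10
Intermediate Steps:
1/(m(279) + (49920 + 2592)*(35495 + 3428)) = 1/(84 + (49920 + 2592)*(35495 + 3428)) = 1/(84 + 52512*38923) = 1/(84 + 2043924576) = 1/2043924660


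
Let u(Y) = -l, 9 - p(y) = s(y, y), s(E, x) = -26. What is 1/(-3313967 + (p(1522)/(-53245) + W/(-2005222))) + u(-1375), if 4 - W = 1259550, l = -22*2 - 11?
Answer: 1946041405777595176/35382571208261813 ≈ 55.000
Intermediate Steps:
p(y) = 35 (p(y) = 9 - 1*(-26) = 9 + 26 = 35)
l = -55 (l = -44 - 11 = -55)
W = -1259546 (W = 4 - 1*1259550 = 4 - 1259550 = -1259546)
u(Y) = 55 (u(Y) = -1*(-55) = 55)
1/(-3313967 + (p(1522)/(-53245) + W/(-2005222))) + u(-1375) = 1/(-3313967 + (35/(-53245) - 1259546/(-2005222))) + 55 = 1/(-3313967 + (35*(-1/53245) - 1259546*(-1/2005222))) + 55 = 1/(-3313967 + (-7/10649 + 629773/1002611)) + 55 = 1/(-3313967 + 6699434400/10676804539) + 55 = 1/(-35382571208261813/10676804539) + 55 = -10676804539/35382571208261813 + 55 = 1946041405777595176/35382571208261813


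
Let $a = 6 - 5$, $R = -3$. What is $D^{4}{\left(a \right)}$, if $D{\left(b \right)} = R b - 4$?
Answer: $2401$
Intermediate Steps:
$a = 1$ ($a = 6 - 5 = 1$)
$D{\left(b \right)} = -4 - 3 b$ ($D{\left(b \right)} = - 3 b - 4 = -4 - 3 b$)
$D^{4}{\left(a \right)} = \left(-4 - 3\right)^{4} = \left(-7\right)^{4} = 2401$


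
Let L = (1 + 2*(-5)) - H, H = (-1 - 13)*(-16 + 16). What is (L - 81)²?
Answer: 8100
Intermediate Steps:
H = 0 (H = -14*0 = 0)
L = -9 (L = (1 + 2*(-5)) - 1*0 = (1 - 10) + 0 = -9 + 0 = -9)
(L - 81)² = (-9 - 81)² = (-90)² = 8100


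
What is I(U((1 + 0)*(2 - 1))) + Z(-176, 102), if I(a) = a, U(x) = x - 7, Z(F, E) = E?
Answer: 96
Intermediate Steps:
U(x) = -7 + x
I(U((1 + 0)*(2 - 1))) + Z(-176, 102) = (-7 + (1 + 0)*(2 - 1)) + 102 = (-7 + 1*1) + 102 = (-7 + 1) + 102 = -6 + 102 = 96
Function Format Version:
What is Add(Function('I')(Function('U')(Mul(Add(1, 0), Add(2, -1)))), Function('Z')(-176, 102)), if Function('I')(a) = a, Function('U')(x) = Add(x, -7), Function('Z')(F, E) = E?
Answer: 96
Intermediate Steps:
Function('U')(x) = Add(-7, x)
Add(Function('I')(Function('U')(Mul(Add(1, 0), Add(2, -1)))), Function('Z')(-176, 102)) = Add(Add(-7, Mul(Add(1, 0), Add(2, -1))), 102) = Add(Add(-7, Mul(1, 1)), 102) = Add(Add(-7, 1), 102) = Add(-6, 102) = 96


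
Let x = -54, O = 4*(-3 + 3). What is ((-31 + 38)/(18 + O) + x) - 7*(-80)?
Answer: 9115/18 ≈ 506.39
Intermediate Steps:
O = 0 (O = 4*0 = 0)
((-31 + 38)/(18 + O) + x) - 7*(-80) = ((-31 + 38)/(18 + 0) - 54) - 7*(-80) = (7/18 - 54) + 560 = -965/18 + 560 = 9115/18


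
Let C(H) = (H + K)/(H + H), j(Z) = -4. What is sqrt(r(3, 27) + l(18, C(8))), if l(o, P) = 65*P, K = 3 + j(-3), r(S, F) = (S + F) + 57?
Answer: sqrt(1847)/4 ≈ 10.744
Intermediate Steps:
r(S, F) = 57 + F + S (r(S, F) = (F + S) + 57 = 57 + F + S)
K = -1 (K = 3 - 4 = -1)
C(H) = (-1 + H)/(2*H) (C(H) = (H - 1)/(H + H) = (-1 + H)/((2*H)) = (-1 + H)*(1/(2*H)) = (-1 + H)/(2*H))
sqrt(r(3, 27) + l(18, C(8))) = sqrt((57 + 27 + 3) + 65*((1/2)*(-1 + 8)/8)) = sqrt(87 + 65*((1/2)*(1/8)*7)) = sqrt(87 + 65*(7/16)) = sqrt(87 + 455/16) = sqrt(1847/16) = sqrt(1847)/4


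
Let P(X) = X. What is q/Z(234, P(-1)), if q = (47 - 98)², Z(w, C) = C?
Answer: -2601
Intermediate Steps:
q = 2601 (q = (-51)² = 2601)
q/Z(234, P(-1)) = 2601/(-1) = 2601*(-1) = -2601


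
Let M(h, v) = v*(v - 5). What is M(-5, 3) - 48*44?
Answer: -2118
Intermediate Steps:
M(h, v) = v*(-5 + v)
M(-5, 3) - 48*44 = 3*(-5 + 3) - 48*44 = 3*(-2) - 2112 = -6 - 2112 = -2118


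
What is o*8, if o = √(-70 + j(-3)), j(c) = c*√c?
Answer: 8*√(-70 - 3*I*√3) ≈ 2.4825 - 66.979*I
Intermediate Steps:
j(c) = c^(3/2)
o = √(-70 - 3*I*√3) (o = √(-70 + (-3)^(3/2)) = √(-70 - 3*I*√3) ≈ 0.31032 - 8.3723*I)
o*8 = √(-70 - 3*I*√3)*8 = 8*√(-70 - 3*I*√3)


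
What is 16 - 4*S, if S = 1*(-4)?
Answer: 32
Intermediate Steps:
S = -4
16 - 4*S = 16 - 4*(-4) = 16 + 16 = 32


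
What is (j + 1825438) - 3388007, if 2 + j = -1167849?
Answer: -2730420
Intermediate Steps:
j = -1167851 (j = -2 - 1167849 = -1167851)
(j + 1825438) - 3388007 = (-1167851 + 1825438) - 3388007 = 657587 - 3388007 = -2730420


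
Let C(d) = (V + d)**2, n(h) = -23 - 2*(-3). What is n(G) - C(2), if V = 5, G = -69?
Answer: -66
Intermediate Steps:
n(h) = -17 (n(h) = -23 - 1*(-6) = -23 + 6 = -17)
C(d) = (5 + d)**2
n(G) - C(2) = -17 - (5 + 2)**2 = -17 - 1*7**2 = -17 - 1*49 = -17 - 49 = -66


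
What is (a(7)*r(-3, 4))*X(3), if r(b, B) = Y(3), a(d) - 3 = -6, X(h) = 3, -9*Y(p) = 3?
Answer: 3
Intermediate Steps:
Y(p) = -⅓ (Y(p) = -⅑*3 = -⅓)
a(d) = -3 (a(d) = 3 - 6 = -3)
r(b, B) = -⅓
(a(7)*r(-3, 4))*X(3) = -3*(-⅓)*3 = 1*3 = 3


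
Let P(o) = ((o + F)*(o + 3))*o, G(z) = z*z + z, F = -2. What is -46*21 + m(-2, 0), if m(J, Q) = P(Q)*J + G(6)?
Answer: -924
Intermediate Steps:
G(z) = z + z**2 (G(z) = z**2 + z = z + z**2)
P(o) = o*(-2 + o)*(3 + o) (P(o) = ((o - 2)*(o + 3))*o = ((-2 + o)*(3 + o))*o = o*(-2 + o)*(3 + o))
m(J, Q) = 42 + J*Q*(-6 + Q + Q**2) (m(J, Q) = (Q*(-6 + Q + Q**2))*J + 6*(1 + 6) = J*Q*(-6 + Q + Q**2) + 6*7 = J*Q*(-6 + Q + Q**2) + 42 = 42 + J*Q*(-6 + Q + Q**2))
-46*21 + m(-2, 0) = -46*21 + (42 - 2*0*(-6 + 0 + 0**2)) = -966 + (42 - 2*0*(-6 + 0 + 0)) = -966 + (42 - 2*0*(-6)) = -966 + (42 + 0) = -966 + 42 = -924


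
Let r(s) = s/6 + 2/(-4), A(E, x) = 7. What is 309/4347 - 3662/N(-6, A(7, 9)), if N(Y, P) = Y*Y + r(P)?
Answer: -7953692/79695 ≈ -99.802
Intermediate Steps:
r(s) = -½ + s/6 (r(s) = s*(⅙) + 2*(-¼) = s/6 - ½ = -½ + s/6)
N(Y, P) = -½ + Y² + P/6 (N(Y, P) = Y*Y + (-½ + P/6) = Y² + (-½ + P/6) = -½ + Y² + P/6)
309/4347 - 3662/N(-6, A(7, 9)) = 309/4347 - 3662/(-½ + (-6)² + (⅙)*7) = 309*(1/4347) - 3662/(-½ + 36 + 7/6) = 103/1449 - 3662/110/3 = 103/1449 - 3662*3/110 = 103/1449 - 5493/55 = -7953692/79695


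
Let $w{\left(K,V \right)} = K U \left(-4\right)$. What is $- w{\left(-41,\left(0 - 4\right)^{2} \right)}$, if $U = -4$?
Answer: $656$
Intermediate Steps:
$w{\left(K,V \right)} = 16 K$ ($w{\left(K,V \right)} = K \left(-4\right) \left(-4\right) = - 4 K \left(-4\right) = 16 K$)
$- w{\left(-41,\left(0 - 4\right)^{2} \right)} = - 16 \left(-41\right) = \left(-1\right) \left(-656\right) = 656$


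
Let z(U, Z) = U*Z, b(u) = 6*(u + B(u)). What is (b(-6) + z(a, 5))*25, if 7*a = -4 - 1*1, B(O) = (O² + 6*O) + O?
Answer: -13225/7 ≈ -1889.3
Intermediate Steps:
B(O) = O² + 7*O
a = -5/7 (a = (-4 - 1*1)/7 = (-4 - 1)/7 = (⅐)*(-5) = -5/7 ≈ -0.71429)
b(u) = 6*u + 6*u*(7 + u) (b(u) = 6*(u + u*(7 + u)) = 6*u + 6*u*(7 + u))
(b(-6) + z(a, 5))*25 = (6*(-6)*(8 - 6) - 5/7*5)*25 = (6*(-6)*2 - 25/7)*25 = (-72 - 25/7)*25 = -529/7*25 = -13225/7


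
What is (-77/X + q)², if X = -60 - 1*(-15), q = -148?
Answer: 43335889/2025 ≈ 21400.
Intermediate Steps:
X = -45 (X = -60 + 15 = -45)
(-77/X + q)² = (-77/(-45) - 148)² = (-77*(-1/45) - 148)² = (77/45 - 148)² = (-6583/45)² = 43335889/2025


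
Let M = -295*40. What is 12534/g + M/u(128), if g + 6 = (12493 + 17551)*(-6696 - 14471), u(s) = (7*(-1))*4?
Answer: 938013453281/2225794739 ≈ 421.43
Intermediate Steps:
u(s) = -28 (u(s) = -7*4 = -28)
M = -11800
g = -635941354 (g = -6 + (12493 + 17551)*(-6696 - 14471) = -6 + 30044*(-21167) = -6 - 635941348 = -635941354)
12534/g + M/u(128) = 12534/(-635941354) - 11800/(-28) = 12534*(-1/635941354) - 11800*(-1/28) = -6267/317970677 + 2950/7 = 938013453281/2225794739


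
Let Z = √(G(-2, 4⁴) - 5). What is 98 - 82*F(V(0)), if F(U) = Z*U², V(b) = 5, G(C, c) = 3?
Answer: 98 - 2050*I*√2 ≈ 98.0 - 2899.1*I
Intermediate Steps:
Z = I*√2 (Z = √(3 - 5) = √(-2) = I*√2 ≈ 1.4142*I)
F(U) = I*√2*U² (F(U) = (I*√2)*U² = I*√2*U²)
98 - 82*F(V(0)) = 98 - 82*I*√2*5² = 98 - 82*I*√2*25 = 98 - 2050*I*√2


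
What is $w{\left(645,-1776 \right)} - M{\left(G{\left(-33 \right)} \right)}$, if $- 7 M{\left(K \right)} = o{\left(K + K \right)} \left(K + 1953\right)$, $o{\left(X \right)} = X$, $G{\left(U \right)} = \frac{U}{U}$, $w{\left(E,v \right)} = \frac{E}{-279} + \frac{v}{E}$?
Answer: $\frac{77431493}{139965} \approx 553.22$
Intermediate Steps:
$w{\left(E,v \right)} = - \frac{E}{279} + \frac{v}{E}$ ($w{\left(E,v \right)} = E \left(- \frac{1}{279}\right) + \frac{v}{E} = - \frac{E}{279} + \frac{v}{E}$)
$G{\left(U \right)} = 1$
$M{\left(K \right)} = - \frac{2 K \left(1953 + K\right)}{7}$ ($M{\left(K \right)} = - \frac{\left(K + K\right) \left(K + 1953\right)}{7} = - \frac{2 K \left(1953 + K\right)}{7}$)
$w{\left(645,-1776 \right)} - M{\left(G{\left(-33 \right)} \right)} = \left(\left(- \frac{1}{279}\right) 645 - \frac{1776}{645}\right) - \left(- \frac{2}{7}\right) 1 \left(1953 + 1\right) = \left(- \frac{215}{93} - \frac{592}{215}\right) - \left(- \frac{2}{7}\right) 1 \cdot 1954 = \left(- \frac{215}{93} - \frac{592}{215}\right) - - \frac{3908}{7} = - \frac{101281}{19995} + \frac{3908}{7} = \frac{77431493}{139965}$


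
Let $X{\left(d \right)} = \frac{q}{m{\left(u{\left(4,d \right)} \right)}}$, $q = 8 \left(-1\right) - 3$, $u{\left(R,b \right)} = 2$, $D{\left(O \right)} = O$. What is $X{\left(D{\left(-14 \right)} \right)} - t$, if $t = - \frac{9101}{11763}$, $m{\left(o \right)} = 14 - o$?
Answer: $- \frac{6727}{47052} \approx -0.14297$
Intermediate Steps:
$q = -11$ ($q = -8 - 3 = -11$)
$t = - \frac{9101}{11763}$ ($t = \left(-9101\right) \frac{1}{11763} = - \frac{9101}{11763} \approx -0.7737$)
$X{\left(d \right)} = - \frac{11}{12}$ ($X{\left(d \right)} = - \frac{11}{14 - 2} = - \frac{11}{12}$)
$X{\left(D{\left(-14 \right)} \right)} - t = - \frac{11}{12} - - \frac{9101}{11763} = - \frac{11}{12} + \frac{9101}{11763} = - \frac{6727}{47052}$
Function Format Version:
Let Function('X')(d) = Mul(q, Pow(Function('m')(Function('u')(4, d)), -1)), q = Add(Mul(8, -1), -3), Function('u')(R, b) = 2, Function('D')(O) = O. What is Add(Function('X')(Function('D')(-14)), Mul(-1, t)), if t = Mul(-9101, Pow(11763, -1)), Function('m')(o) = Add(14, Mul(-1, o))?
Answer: Rational(-6727, 47052) ≈ -0.14297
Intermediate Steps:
q = -11 (q = Add(-8, -3) = -11)
t = Rational(-9101, 11763) (t = Mul(-9101, Rational(1, 11763)) = Rational(-9101, 11763) ≈ -0.77370)
Function('X')(d) = Rational(-11, 12) (Function('X')(d) = Mul(-11, Pow(Add(14, Mul(-1, 2)), -1)) = Mul(-11, Pow(Add(14, -2), -1)) = Mul(-11, Pow(12, -1)) = Mul(-11, Rational(1, 12)) = Rational(-11, 12))
Add(Function('X')(Function('D')(-14)), Mul(-1, t)) = Add(Rational(-11, 12), Mul(-1, Rational(-9101, 11763))) = Add(Rational(-11, 12), Rational(9101, 11763)) = Rational(-6727, 47052)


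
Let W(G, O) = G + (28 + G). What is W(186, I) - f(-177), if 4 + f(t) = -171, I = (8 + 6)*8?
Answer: 575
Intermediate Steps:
I = 112 (I = 14*8 = 112)
W(G, O) = 28 + 2*G
f(t) = -175 (f(t) = -4 - 171 = -175)
W(186, I) - f(-177) = (28 + 2*186) - 1*(-175) = (28 + 372) + 175 = 400 + 175 = 575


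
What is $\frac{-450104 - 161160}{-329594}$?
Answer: $\frac{305632}{164797} \approx 1.8546$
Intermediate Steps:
$\frac{-450104 - 161160}{-329594} = \left(-450104 - 161160\right) \left(- \frac{1}{329594}\right) = \left(-611264\right) \left(- \frac{1}{329594}\right) = \frac{305632}{164797}$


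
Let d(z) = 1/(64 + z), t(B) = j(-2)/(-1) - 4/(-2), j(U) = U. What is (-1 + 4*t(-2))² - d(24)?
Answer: 19799/88 ≈ 224.99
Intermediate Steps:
t(B) = 4 (t(B) = -2/(-1) - 4/(-2) = -2*(-1) - 4*(-½) = 2 + 2 = 4)
(-1 + 4*t(-2))² - d(24) = (-1 + 4*4)² - 1/(64 + 24) = (-1 + 16)² - 1/88 = 15² - 1*1/88 = 225 - 1/88 = 19799/88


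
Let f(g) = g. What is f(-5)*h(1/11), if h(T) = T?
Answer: -5/11 ≈ -0.45455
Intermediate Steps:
f(-5)*h(1/11) = -5/11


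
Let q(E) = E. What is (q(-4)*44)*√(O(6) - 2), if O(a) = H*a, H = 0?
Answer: -176*I*√2 ≈ -248.9*I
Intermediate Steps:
O(a) = 0 (O(a) = 0*a = 0)
(q(-4)*44)*√(O(6) - 2) = (-4*44)*√(0 - 2) = -176*I*√2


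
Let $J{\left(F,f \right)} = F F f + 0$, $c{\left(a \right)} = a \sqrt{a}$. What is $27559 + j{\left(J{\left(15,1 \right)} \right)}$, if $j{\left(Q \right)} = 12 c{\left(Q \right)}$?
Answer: $68059$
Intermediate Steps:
$c{\left(a \right)} = a^{\frac{3}{2}}$
$J{\left(F,f \right)} = f F^{2}$ ($J{\left(F,f \right)} = F^{2} f + 0 = f F^{2} + 0 = f F^{2}$)
$j{\left(Q \right)} = 12 Q^{\frac{3}{2}}$
$27559 + j{\left(J{\left(15,1 \right)} \right)} = 27559 + 12 \left(1 \cdot 15^{2}\right)^{\frac{3}{2}} = 27559 + 12 \left(1 \cdot 225\right)^{\frac{3}{2}} = 27559 + 12 \cdot 225^{\frac{3}{2}} = 27559 + 12 \cdot 3375 = 27559 + 40500 = 68059$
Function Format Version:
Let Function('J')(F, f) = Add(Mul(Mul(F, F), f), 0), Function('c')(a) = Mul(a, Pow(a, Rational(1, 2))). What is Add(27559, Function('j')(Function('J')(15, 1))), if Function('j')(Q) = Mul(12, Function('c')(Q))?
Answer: 68059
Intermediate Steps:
Function('c')(a) = Pow(a, Rational(3, 2))
Function('J')(F, f) = Mul(f, Pow(F, 2)) (Function('J')(F, f) = Add(Mul(Pow(F, 2), f), 0) = Add(Mul(f, Pow(F, 2)), 0) = Mul(f, Pow(F, 2)))
Function('j')(Q) = Mul(12, Pow(Q, Rational(3, 2)))
Add(27559, Function('j')(Function('J')(15, 1))) = Add(27559, Mul(12, Pow(Mul(1, Pow(15, 2)), Rational(3, 2)))) = Add(27559, Mul(12, Pow(Mul(1, 225), Rational(3, 2)))) = Add(27559, Mul(12, Pow(225, Rational(3, 2)))) = Add(27559, Mul(12, 3375)) = Add(27559, 40500) = 68059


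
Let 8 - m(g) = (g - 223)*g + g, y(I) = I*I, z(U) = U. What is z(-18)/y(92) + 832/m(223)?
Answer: -3522959/909880 ≈ -3.8719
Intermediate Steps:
y(I) = I²
m(g) = 8 - g - g*(-223 + g) (m(g) = 8 - ((g - 223)*g + g) = 8 - ((-223 + g)*g + g) = 8 - (g*(-223 + g) + g) = 8 - (g + g*(-223 + g)) = 8 + (-g - g*(-223 + g)) = 8 - g - g*(-223 + g))
z(-18)/y(92) + 832/m(223) = -18/(92²) + 832/(8 - 1*223² + 222*223) = -18/8464 + 832/(8 - 1*49729 + 49506) = -18*1/8464 + 832/(8 - 49729 + 49506) = -9/4232 + 832/(-215) = -9/4232 + 832*(-1/215) = -9/4232 - 832/215 = -3522959/909880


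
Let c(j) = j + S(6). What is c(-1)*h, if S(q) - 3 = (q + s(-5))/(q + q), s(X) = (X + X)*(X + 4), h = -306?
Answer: -1020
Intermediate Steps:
s(X) = 2*X*(4 + X) (s(X) = (2*X)*(4 + X) = 2*X*(4 + X))
S(q) = 3 + (10 + q)/(2*q) (S(q) = 3 + (q + 2*(-5)*(4 - 5))/(q + q) = 3 + (q + 2*(-5)*(-1))/((2*q)) = 3 + (q + 10)*(1/(2*q)) = 3 + (10 + q)*(1/(2*q)) = 3 + (10 + q)/(2*q))
c(j) = 13/3 + j (c(j) = j + (7/2 + 5/6) = j + (7/2 + 5*(⅙)) = j + (7/2 + ⅚) = j + 13/3 = 13/3 + j)
c(-1)*h = (13/3 - 1)*(-306) = (10/3)*(-306) = -1020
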